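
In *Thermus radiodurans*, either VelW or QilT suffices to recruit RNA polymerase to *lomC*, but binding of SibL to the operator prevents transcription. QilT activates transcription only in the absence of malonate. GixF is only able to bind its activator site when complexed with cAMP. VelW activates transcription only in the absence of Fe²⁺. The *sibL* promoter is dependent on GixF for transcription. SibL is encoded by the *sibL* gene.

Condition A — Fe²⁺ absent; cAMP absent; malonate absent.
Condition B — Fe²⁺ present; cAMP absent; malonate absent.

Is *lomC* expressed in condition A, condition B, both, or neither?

Condition A:
Fe²⁺ is absent, so VelW is active.
cAMP is absent, so GixF is inactive.
Required activator GixF is absent, so *sibL* is not transcribed.
So SibL is not produced.
Malonate is absent, so QilT is active.
Activator VelW is present, so *lomC* is transcribed.
→ *lomC* is ON in A.
Condition B:
Fe²⁺ is present, so VelW is inactive.
cAMP is absent, so GixF is inactive.
Required activator GixF is absent, so *sibL* is not transcribed.
So SibL is not produced.
Malonate is absent, so QilT is active.
Activator QilT is present, so *lomC* is transcribed.
→ *lomC* is ON in B.

both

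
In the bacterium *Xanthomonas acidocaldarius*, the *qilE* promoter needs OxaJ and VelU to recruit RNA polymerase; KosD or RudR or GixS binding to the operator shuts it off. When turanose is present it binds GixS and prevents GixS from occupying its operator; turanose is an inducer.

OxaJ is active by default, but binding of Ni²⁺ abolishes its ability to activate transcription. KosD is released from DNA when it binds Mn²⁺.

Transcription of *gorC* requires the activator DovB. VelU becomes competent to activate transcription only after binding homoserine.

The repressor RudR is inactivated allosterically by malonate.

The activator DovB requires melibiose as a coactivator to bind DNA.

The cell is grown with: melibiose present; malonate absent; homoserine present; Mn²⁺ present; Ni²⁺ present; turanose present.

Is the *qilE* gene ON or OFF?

OFF

Mn²⁺ is present, so KosD is inactive.
Malonate is absent, so RudR is active.
Ni²⁺ is present, so OxaJ is inactive.
Turanose is present, so GixS is inactive.
Homoserine is present, so VelU is active.
With repressor RudR bound, *qilE* is not transcribed.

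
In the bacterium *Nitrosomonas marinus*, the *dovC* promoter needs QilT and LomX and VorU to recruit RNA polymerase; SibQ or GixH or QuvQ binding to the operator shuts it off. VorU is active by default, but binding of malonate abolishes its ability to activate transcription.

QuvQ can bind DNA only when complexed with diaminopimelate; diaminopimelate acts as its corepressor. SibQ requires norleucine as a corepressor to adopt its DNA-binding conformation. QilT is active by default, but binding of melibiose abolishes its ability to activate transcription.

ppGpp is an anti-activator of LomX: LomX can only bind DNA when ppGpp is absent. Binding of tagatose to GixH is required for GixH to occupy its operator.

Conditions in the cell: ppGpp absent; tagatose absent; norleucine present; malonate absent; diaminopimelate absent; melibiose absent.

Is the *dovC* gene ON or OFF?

Melibiose is absent, so QilT is active.
Norleucine is present, so SibQ is active.
ppGpp is absent, so LomX is active.
Tagatose is absent, so GixH is inactive.
Malonate is absent, so VorU is active.
Diaminopimelate is absent, so QuvQ is inactive.
With repressor SibQ bound, *dovC* is not transcribed.

OFF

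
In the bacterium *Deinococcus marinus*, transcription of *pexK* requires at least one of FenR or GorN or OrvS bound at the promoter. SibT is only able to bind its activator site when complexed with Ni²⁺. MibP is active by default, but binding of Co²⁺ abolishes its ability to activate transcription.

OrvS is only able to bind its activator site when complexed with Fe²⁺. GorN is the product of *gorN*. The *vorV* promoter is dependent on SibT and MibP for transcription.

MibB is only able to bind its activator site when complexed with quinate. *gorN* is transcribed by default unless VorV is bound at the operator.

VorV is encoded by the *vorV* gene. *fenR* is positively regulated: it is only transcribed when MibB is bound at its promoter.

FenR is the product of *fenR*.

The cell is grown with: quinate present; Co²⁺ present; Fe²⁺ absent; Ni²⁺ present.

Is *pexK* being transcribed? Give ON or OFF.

ON

Quinate is present, so MibB is active.
No repressor is bound and MibB is active, so *fenR* is transcribed.
So FenR is produced and active.
Ni²⁺ is present, so SibT is active.
Co²⁺ is present, so MibP is inactive.
Required activator MibP is absent, so *vorV* is not transcribed.
So VorV is not produced.
With no repressor bound, *gorN* is transcribed.
So GorN is produced and active.
Fe²⁺ is absent, so OrvS is inactive.
Activator FenR is present, so *pexK* is transcribed.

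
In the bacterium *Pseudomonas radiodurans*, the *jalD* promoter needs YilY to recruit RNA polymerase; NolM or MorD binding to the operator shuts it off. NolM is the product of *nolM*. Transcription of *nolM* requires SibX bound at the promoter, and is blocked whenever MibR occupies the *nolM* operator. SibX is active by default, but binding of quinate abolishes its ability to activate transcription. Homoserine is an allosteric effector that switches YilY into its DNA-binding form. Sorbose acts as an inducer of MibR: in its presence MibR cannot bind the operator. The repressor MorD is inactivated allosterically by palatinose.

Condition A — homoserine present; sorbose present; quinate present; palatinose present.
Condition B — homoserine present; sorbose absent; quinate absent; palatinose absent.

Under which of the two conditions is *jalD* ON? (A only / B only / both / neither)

A only

Condition A:
Homoserine is present, so YilY is active.
Sorbose is present, so MibR is inactive.
Quinate is present, so SibX is inactive.
Required activator SibX is absent, so *nolM* is not transcribed.
So NolM is not produced.
Palatinose is present, so MorD is inactive.
No repressor is bound and YilY is active, so *jalD* is transcribed.
→ *jalD* is ON in A.
Condition B:
Homoserine is present, so YilY is active.
Sorbose is absent, so MibR is active.
Quinate is absent, so SibX is active.
With repressor MibR bound, *nolM* is not transcribed.
So NolM is not produced.
Palatinose is absent, so MorD is active.
With repressor MorD bound, *jalD* is not transcribed.
→ *jalD* is OFF in B.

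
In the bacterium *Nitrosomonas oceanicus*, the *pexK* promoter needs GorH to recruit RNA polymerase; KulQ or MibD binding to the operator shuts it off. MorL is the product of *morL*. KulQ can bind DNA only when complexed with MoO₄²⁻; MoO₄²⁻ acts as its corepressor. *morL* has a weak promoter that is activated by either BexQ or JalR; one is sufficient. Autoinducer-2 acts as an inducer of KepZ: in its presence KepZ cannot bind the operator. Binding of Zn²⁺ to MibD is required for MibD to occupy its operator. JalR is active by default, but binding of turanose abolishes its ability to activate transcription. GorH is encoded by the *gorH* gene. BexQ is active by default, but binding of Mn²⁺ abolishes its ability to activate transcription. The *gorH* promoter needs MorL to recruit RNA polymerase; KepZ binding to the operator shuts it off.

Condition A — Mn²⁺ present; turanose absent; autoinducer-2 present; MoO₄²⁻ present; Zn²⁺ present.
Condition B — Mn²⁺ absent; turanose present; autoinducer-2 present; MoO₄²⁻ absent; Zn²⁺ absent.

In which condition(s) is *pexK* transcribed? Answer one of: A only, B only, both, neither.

B only

Condition A:
Mn²⁺ is present, so BexQ is inactive.
Turanose is absent, so JalR is active.
Activator JalR is present, so *morL* is transcribed.
So MorL is produced and active.
Autoinducer-2 is present, so KepZ is inactive.
No repressor is bound and MorL is active, so *gorH* is transcribed.
So GorH is produced and active.
MoO₄²⁻ is present, so KulQ is active.
Zn²⁺ is present, so MibD is active.
With repressor KulQ bound, *pexK* is not transcribed.
→ *pexK* is OFF in A.
Condition B:
Mn²⁺ is absent, so BexQ is active.
Turanose is present, so JalR is inactive.
Activator BexQ is present, so *morL* is transcribed.
So MorL is produced and active.
Autoinducer-2 is present, so KepZ is inactive.
No repressor is bound and MorL is active, so *gorH* is transcribed.
So GorH is produced and active.
MoO₄²⁻ is absent, so KulQ is inactive.
Zn²⁺ is absent, so MibD is inactive.
No repressor is bound and GorH is active, so *pexK* is transcribed.
→ *pexK* is ON in B.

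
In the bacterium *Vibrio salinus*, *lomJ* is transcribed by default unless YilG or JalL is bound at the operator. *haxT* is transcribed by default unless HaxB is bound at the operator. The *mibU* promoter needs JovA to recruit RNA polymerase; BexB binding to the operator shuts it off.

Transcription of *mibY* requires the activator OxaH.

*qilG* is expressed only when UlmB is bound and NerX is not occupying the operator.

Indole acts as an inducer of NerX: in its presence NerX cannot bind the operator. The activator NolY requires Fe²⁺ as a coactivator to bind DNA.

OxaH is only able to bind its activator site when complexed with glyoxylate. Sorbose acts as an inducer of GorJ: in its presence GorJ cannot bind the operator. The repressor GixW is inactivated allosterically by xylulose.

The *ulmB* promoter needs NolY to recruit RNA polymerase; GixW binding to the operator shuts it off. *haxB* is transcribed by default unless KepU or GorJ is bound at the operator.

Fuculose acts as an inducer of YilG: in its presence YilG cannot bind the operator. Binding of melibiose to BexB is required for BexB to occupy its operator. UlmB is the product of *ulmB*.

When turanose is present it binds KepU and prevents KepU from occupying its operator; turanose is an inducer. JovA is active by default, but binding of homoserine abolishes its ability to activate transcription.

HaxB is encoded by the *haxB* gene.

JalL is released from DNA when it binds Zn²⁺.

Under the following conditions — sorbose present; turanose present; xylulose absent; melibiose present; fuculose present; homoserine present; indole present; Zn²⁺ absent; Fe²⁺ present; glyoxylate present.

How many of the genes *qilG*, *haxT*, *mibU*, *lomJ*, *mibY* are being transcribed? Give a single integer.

1

Indole is present, so NerX is inactive.
Fe²⁺ is present, so NolY is active.
Xylulose is absent, so GixW is active.
With repressor GixW bound, *ulmB* is not transcribed.
So UlmB is not produced.
Required activator UlmB is absent, so *qilG* is not transcribed.
→ *qilG* is OFF.
Turanose is present, so KepU is inactive.
Sorbose is present, so GorJ is inactive.
With no repressor bound, *haxB* is transcribed.
So HaxB is produced and active.
With repressor HaxB bound, *haxT* is not transcribed.
→ *haxT* is OFF.
Melibiose is present, so BexB is active.
Homoserine is present, so JovA is inactive.
With repressor BexB bound, *mibU* is not transcribed.
→ *mibU* is OFF.
Fuculose is present, so YilG is inactive.
Zn²⁺ is absent, so JalL is active.
With repressor JalL bound, *lomJ* is not transcribed.
→ *lomJ* is OFF.
Glyoxylate is present, so OxaH is active.
No repressor is bound and OxaH is active, so *mibY* is transcribed.
→ *mibY* is ON.
1 of the 5 genes is transcribed.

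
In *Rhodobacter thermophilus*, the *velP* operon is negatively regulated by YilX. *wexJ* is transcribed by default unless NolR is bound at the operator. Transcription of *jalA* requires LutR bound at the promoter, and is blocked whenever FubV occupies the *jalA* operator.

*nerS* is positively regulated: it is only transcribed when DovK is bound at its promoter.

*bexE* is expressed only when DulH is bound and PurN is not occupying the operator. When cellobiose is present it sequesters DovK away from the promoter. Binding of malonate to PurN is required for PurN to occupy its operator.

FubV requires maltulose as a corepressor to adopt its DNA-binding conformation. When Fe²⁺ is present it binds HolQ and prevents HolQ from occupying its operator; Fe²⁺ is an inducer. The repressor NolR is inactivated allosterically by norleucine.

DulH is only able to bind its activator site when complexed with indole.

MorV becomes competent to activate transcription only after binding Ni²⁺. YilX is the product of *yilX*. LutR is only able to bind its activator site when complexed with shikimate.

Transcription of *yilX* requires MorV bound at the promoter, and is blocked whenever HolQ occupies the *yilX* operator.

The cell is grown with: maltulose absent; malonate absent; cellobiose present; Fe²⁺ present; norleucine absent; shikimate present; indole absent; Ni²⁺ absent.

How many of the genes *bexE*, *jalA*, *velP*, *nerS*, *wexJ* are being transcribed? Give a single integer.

Indole is absent, so DulH is inactive.
Malonate is absent, so PurN is inactive.
Required activator DulH is absent, so *bexE* is not transcribed.
→ *bexE* is OFF.
Shikimate is present, so LutR is active.
Maltulose is absent, so FubV is inactive.
No repressor is bound and LutR is active, so *jalA* is transcribed.
→ *jalA* is ON.
Ni²⁺ is absent, so MorV is inactive.
Fe²⁺ is present, so HolQ is inactive.
Required activator MorV is absent, so *yilX* is not transcribed.
So YilX is not produced.
With no repressor bound, *velP* is transcribed.
→ *velP* is ON.
Cellobiose is present, so DovK is inactive.
Required activator DovK is absent, so *nerS* is not transcribed.
→ *nerS* is OFF.
Norleucine is absent, so NolR is active.
With repressor NolR bound, *wexJ* is not transcribed.
→ *wexJ* is OFF.
2 of the 5 genes are transcribed.

2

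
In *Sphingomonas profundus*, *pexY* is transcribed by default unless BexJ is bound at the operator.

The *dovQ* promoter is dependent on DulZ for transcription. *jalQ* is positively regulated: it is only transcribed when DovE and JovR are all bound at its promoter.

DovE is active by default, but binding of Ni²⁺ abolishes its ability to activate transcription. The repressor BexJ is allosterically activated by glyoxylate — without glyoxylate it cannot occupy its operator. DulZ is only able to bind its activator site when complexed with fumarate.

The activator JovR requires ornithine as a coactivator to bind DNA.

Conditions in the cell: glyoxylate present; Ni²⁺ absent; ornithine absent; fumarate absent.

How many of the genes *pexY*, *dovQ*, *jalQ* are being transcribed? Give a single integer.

0

Glyoxylate is present, so BexJ is active.
With repressor BexJ bound, *pexY* is not transcribed.
→ *pexY* is OFF.
Fumarate is absent, so DulZ is inactive.
Required activator DulZ is absent, so *dovQ* is not transcribed.
→ *dovQ* is OFF.
Ni²⁺ is absent, so DovE is active.
Ornithine is absent, so JovR is inactive.
Required activator JovR is absent, so *jalQ* is not transcribed.
→ *jalQ* is OFF.
0 of the 3 genes are transcribed.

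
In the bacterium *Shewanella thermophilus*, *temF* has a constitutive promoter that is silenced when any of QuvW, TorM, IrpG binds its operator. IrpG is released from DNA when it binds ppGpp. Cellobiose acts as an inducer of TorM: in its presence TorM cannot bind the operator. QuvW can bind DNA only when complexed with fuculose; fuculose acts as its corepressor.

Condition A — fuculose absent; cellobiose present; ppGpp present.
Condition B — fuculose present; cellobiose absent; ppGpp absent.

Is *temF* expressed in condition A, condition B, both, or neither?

Condition A:
Fuculose is absent, so QuvW is inactive.
Cellobiose is present, so TorM is inactive.
ppGpp is present, so IrpG is inactive.
With no repressor bound, *temF* is transcribed.
→ *temF* is ON in A.
Condition B:
Fuculose is present, so QuvW is active.
Cellobiose is absent, so TorM is active.
ppGpp is absent, so IrpG is active.
With repressor QuvW bound, *temF* is not transcribed.
→ *temF* is OFF in B.

A only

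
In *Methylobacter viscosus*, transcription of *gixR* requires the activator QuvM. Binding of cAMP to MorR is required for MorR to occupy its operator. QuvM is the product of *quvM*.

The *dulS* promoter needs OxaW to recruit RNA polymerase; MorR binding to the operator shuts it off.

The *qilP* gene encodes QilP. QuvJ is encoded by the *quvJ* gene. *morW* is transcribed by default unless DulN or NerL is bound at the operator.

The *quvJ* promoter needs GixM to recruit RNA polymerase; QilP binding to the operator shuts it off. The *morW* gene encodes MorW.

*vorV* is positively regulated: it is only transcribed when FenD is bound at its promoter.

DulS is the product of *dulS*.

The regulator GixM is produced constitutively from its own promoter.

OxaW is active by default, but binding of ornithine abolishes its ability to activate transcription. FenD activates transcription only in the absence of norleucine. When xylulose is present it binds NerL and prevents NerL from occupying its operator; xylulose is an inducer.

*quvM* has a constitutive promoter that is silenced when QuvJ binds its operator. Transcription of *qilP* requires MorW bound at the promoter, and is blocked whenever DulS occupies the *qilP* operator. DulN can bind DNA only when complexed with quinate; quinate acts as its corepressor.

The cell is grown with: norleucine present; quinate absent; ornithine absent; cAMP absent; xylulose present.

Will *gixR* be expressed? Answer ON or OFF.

OFF

Quinate is absent, so DulN is inactive.
Xylulose is present, so NerL is inactive.
With no repressor bound, *morW* is transcribed.
So MorW is produced and active.
cAMP is absent, so MorR is inactive.
Ornithine is absent, so OxaW is active.
No repressor is bound and OxaW is active, so *dulS* is transcribed.
So DulS is produced and active.
With repressor DulS bound, *qilP* is not transcribed.
So QilP is not produced.
GixM is produced constitutively and is active.
No repressor is bound and GixM is active, so *quvJ* is transcribed.
So QuvJ is produced and active.
With repressor QuvJ bound, *quvM* is not transcribed.
So QuvM is not produced.
Required activator QuvM is absent, so *gixR* is not transcribed.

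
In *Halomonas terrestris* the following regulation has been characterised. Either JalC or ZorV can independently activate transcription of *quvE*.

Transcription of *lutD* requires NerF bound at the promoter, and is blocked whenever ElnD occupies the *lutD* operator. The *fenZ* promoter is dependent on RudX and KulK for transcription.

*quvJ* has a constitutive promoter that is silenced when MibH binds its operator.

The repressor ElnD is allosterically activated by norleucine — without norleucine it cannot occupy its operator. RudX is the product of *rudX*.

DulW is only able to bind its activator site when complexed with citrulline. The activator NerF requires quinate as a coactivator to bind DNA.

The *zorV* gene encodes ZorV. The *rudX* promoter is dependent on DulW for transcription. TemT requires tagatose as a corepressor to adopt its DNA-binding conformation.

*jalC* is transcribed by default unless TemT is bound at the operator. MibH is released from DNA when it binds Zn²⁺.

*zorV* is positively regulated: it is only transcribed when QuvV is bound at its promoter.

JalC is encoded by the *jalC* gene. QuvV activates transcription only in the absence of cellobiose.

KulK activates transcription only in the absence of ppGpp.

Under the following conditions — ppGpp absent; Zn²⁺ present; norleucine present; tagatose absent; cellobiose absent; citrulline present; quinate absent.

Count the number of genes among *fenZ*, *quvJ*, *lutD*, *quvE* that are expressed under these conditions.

Citrulline is present, so DulW is active.
No repressor is bound and DulW is active, so *rudX* is transcribed.
So RudX is produced and active.
ppGpp is absent, so KulK is active.
No repressor is bound and RudX and KulK are active, so *fenZ* is transcribed.
→ *fenZ* is ON.
Zn²⁺ is present, so MibH is inactive.
With no repressor bound, *quvJ* is transcribed.
→ *quvJ* is ON.
Quinate is absent, so NerF is inactive.
Norleucine is present, so ElnD is active.
With repressor ElnD bound, *lutD* is not transcribed.
→ *lutD* is OFF.
Tagatose is absent, so TemT is inactive.
With no repressor bound, *jalC* is transcribed.
So JalC is produced and active.
Cellobiose is absent, so QuvV is active.
No repressor is bound and QuvV is active, so *zorV* is transcribed.
So ZorV is produced and active.
Activator JalC is present, so *quvE* is transcribed.
→ *quvE* is ON.
3 of the 4 genes are transcribed.

3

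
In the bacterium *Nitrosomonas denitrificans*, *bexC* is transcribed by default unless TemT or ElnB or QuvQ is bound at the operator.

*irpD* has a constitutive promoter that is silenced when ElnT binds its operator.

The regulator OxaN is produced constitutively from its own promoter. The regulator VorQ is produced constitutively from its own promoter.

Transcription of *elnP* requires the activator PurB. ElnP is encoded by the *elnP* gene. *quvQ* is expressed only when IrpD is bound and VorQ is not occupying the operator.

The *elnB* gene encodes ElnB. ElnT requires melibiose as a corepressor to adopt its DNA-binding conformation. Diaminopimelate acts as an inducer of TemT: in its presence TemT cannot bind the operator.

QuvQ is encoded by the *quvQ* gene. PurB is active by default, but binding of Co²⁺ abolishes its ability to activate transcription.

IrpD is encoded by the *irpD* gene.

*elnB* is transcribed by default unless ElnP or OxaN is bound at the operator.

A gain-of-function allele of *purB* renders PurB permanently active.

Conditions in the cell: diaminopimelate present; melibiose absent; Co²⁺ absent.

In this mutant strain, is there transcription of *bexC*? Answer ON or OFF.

Diaminopimelate is present, so TemT is inactive.
PurB is constitutively active in this strain.
No repressor is bound and PurB is active, so *elnP* is transcribed.
So ElnP is produced and active.
OxaN is produced constitutively and is active.
With repressor ElnP bound, *elnB* is not transcribed.
So ElnB is not produced.
VorQ is produced constitutively and is active.
Melibiose is absent, so ElnT is inactive.
With no repressor bound, *irpD* is transcribed.
So IrpD is produced and active.
With repressor VorQ bound, *quvQ* is not transcribed.
So QuvQ is not produced.
With no repressor bound, *bexC* is transcribed.

ON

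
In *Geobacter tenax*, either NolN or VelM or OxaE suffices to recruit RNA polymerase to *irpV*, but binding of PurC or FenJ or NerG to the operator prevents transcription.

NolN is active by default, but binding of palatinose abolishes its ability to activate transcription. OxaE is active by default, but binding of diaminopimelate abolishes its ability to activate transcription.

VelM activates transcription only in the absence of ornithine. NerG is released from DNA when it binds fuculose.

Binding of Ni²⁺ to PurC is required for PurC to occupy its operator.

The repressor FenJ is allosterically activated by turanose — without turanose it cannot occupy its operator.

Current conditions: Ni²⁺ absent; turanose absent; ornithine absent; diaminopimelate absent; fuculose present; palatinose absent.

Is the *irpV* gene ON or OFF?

ON

Palatinose is absent, so NolN is active.
Ornithine is absent, so VelM is active.
Ni²⁺ is absent, so PurC is inactive.
Diaminopimelate is absent, so OxaE is active.
Turanose is absent, so FenJ is inactive.
Fuculose is present, so NerG is inactive.
Activator NolN is present, so *irpV* is transcribed.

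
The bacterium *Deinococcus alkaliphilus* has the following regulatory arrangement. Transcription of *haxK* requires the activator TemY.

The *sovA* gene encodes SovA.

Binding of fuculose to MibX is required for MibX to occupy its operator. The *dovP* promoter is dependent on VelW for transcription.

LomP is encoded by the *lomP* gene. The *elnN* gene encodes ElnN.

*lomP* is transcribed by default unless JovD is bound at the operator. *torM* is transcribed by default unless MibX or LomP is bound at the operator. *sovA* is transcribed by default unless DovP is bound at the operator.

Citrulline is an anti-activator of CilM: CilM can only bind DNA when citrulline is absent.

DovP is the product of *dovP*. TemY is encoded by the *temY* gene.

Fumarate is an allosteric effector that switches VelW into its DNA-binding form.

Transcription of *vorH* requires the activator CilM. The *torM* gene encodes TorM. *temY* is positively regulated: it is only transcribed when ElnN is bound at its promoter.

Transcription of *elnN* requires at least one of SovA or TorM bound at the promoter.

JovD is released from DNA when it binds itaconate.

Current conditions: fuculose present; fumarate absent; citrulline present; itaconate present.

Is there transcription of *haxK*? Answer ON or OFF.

ON

Fumarate is absent, so VelW is inactive.
Required activator VelW is absent, so *dovP* is not transcribed.
So DovP is not produced.
With no repressor bound, *sovA* is transcribed.
So SovA is produced and active.
Fuculose is present, so MibX is active.
Itaconate is present, so JovD is inactive.
With no repressor bound, *lomP* is transcribed.
So LomP is produced and active.
With repressor MibX bound, *torM* is not transcribed.
So TorM is not produced.
Activator SovA is present, so *elnN* is transcribed.
So ElnN is produced and active.
No repressor is bound and ElnN is active, so *temY* is transcribed.
So TemY is produced and active.
No repressor is bound and TemY is active, so *haxK* is transcribed.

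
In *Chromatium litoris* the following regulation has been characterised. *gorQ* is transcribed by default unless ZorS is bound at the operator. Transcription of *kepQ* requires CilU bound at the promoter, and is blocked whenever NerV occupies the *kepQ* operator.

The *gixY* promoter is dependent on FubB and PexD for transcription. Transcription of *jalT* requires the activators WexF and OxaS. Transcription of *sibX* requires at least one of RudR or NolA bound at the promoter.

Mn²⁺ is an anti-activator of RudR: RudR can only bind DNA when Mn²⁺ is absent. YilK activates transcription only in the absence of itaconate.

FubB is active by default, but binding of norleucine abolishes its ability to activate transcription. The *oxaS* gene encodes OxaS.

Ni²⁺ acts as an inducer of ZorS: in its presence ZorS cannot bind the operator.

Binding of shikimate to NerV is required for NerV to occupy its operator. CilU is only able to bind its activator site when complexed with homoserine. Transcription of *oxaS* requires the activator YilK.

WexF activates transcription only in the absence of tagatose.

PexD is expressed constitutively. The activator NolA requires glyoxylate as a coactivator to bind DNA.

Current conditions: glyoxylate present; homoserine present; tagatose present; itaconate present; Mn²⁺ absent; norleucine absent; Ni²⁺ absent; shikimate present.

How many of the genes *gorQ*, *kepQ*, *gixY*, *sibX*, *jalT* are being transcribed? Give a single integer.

2

Ni²⁺ is absent, so ZorS is active.
With repressor ZorS bound, *gorQ* is not transcribed.
→ *gorQ* is OFF.
Homoserine is present, so CilU is active.
Shikimate is present, so NerV is active.
With repressor NerV bound, *kepQ* is not transcribed.
→ *kepQ* is OFF.
Norleucine is absent, so FubB is active.
PexD is produced constitutively and is active.
No repressor is bound and FubB and PexD are active, so *gixY* is transcribed.
→ *gixY* is ON.
Mn²⁺ is absent, so RudR is active.
Glyoxylate is present, so NolA is active.
Activator RudR is present, so *sibX* is transcribed.
→ *sibX* is ON.
Tagatose is present, so WexF is inactive.
Itaconate is present, so YilK is inactive.
Required activator YilK is absent, so *oxaS* is not transcribed.
So OxaS is not produced.
Required activator WexF is absent, so *jalT* is not transcribed.
→ *jalT* is OFF.
2 of the 5 genes are transcribed.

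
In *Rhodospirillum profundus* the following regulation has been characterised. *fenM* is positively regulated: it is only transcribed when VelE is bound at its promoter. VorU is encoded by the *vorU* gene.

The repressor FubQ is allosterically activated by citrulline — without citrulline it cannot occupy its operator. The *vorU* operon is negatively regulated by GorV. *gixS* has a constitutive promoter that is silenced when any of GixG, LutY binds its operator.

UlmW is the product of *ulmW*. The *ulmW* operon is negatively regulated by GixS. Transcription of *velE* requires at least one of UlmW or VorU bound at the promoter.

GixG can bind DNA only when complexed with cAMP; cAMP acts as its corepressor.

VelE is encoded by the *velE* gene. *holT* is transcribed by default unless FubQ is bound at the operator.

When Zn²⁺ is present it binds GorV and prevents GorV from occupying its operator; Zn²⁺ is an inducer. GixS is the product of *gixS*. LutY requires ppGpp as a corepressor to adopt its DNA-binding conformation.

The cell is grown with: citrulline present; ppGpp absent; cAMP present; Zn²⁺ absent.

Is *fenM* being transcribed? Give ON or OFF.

ON

cAMP is present, so GixG is active.
ppGpp is absent, so LutY is inactive.
With repressor GixG bound, *gixS* is not transcribed.
So GixS is not produced.
With no repressor bound, *ulmW* is transcribed.
So UlmW is produced and active.
Zn²⁺ is absent, so GorV is active.
With repressor GorV bound, *vorU* is not transcribed.
So VorU is not produced.
Activator UlmW is present, so *velE* is transcribed.
So VelE is produced and active.
No repressor is bound and VelE is active, so *fenM* is transcribed.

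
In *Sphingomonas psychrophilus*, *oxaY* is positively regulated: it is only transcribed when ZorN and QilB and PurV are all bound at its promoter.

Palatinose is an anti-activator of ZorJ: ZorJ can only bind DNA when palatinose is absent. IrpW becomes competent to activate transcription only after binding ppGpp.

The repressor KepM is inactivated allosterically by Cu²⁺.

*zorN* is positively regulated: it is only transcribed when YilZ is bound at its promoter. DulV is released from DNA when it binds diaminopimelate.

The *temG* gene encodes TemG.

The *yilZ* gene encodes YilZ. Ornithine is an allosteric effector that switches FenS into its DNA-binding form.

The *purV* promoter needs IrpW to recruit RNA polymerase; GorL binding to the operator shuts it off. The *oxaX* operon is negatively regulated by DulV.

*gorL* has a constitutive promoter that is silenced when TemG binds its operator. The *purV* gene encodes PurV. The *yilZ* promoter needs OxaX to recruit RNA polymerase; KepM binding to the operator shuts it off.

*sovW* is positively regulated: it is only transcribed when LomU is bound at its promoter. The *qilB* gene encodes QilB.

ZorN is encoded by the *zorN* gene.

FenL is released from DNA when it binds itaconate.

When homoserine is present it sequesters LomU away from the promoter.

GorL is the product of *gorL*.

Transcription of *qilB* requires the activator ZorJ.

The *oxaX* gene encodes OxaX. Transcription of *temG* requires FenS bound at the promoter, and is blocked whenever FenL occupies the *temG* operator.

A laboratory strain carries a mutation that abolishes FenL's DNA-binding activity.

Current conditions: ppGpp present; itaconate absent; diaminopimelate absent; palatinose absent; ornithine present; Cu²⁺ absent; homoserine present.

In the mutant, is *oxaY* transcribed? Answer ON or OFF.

Diaminopimelate is absent, so DulV is active.
With repressor DulV bound, *oxaX* is not transcribed.
So OxaX is not produced.
Cu²⁺ is absent, so KepM is active.
With repressor KepM bound, *yilZ* is not transcribed.
So YilZ is not produced.
Required activator YilZ is absent, so *zorN* is not transcribed.
So ZorN is not produced.
Palatinose is absent, so ZorJ is active.
No repressor is bound and ZorJ is active, so *qilB* is transcribed.
So QilB is produced and active.
ppGpp is present, so IrpW is active.
Ornithine is present, so FenS is active.
FenL is non-functional in this strain, so it has no effect.
No repressor is bound and FenS is active, so *temG* is transcribed.
So TemG is produced and active.
With repressor TemG bound, *gorL* is not transcribed.
So GorL is not produced.
No repressor is bound and IrpW is active, so *purV* is transcribed.
So PurV is produced and active.
Required activator ZorN is absent, so *oxaY* is not transcribed.

OFF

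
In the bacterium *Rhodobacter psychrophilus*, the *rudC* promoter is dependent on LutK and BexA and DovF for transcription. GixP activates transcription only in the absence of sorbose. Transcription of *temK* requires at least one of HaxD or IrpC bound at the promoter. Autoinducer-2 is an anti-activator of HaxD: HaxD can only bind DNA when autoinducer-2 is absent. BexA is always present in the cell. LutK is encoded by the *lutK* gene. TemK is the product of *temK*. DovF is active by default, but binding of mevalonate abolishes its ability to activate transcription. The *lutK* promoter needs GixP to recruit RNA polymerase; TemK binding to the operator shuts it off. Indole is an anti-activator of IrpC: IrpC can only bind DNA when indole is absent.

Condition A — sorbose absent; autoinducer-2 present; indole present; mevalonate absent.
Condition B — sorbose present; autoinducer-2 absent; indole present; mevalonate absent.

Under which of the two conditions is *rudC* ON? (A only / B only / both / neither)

A only

Condition A:
Sorbose is absent, so GixP is active.
Autoinducer-2 is present, so HaxD is inactive.
Indole is present, so IrpC is inactive.
No activator is available at the *temK* promoter, so *temK* is not transcribed.
So TemK is not produced.
No repressor is bound and GixP is active, so *lutK* is transcribed.
So LutK is produced and active.
BexA is produced constitutively and is active.
Mevalonate is absent, so DovF is active.
No repressor is bound and LutK and BexA and DovF are active, so *rudC* is transcribed.
→ *rudC* is ON in A.
Condition B:
Sorbose is present, so GixP is inactive.
Autoinducer-2 is absent, so HaxD is active.
Indole is present, so IrpC is inactive.
Activator HaxD is present, so *temK* is transcribed.
So TemK is produced and active.
With repressor TemK bound, *lutK* is not transcribed.
So LutK is not produced.
BexA is produced constitutively and is active.
Mevalonate is absent, so DovF is active.
Required activator LutK is absent, so *rudC* is not transcribed.
→ *rudC* is OFF in B.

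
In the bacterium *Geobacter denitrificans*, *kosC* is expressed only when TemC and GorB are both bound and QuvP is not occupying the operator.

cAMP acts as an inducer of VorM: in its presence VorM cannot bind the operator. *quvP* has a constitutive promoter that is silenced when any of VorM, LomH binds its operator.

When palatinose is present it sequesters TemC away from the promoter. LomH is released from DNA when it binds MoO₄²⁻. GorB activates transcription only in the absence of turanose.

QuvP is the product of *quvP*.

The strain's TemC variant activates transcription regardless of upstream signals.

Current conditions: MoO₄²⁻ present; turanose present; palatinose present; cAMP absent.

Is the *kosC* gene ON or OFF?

cAMP is absent, so VorM is active.
MoO₄²⁻ is present, so LomH is inactive.
With repressor VorM bound, *quvP* is not transcribed.
So QuvP is not produced.
TemC is constitutively active in this strain.
Turanose is present, so GorB is inactive.
Required activator GorB is absent, so *kosC* is not transcribed.

OFF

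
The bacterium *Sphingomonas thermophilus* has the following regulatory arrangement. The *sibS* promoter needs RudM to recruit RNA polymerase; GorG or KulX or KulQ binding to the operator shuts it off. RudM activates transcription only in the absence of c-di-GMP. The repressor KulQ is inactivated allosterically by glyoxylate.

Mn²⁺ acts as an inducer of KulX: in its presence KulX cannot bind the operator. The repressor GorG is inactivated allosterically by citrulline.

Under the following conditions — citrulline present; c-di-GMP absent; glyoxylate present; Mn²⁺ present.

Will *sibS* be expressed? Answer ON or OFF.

Citrulline is present, so GorG is inactive.
c-di-GMP is absent, so RudM is active.
Mn²⁺ is present, so KulX is inactive.
Glyoxylate is present, so KulQ is inactive.
No repressor is bound and RudM is active, so *sibS* is transcribed.

ON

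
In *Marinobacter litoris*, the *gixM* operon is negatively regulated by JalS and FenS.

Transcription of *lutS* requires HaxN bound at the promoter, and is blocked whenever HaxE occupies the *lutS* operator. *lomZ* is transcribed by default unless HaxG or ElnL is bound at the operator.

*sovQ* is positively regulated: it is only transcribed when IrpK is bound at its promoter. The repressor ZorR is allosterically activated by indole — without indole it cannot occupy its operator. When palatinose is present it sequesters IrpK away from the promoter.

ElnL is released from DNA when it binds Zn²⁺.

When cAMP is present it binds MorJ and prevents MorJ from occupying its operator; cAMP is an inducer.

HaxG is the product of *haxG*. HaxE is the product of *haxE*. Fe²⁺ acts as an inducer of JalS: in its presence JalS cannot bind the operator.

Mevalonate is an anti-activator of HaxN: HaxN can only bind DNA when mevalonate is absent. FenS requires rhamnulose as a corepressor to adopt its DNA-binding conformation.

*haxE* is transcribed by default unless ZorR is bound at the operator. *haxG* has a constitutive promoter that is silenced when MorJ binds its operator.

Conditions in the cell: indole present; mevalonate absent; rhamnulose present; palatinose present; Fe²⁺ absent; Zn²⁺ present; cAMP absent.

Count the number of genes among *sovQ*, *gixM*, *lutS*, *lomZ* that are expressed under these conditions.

2

Palatinose is present, so IrpK is inactive.
Required activator IrpK is absent, so *sovQ* is not transcribed.
→ *sovQ* is OFF.
Fe²⁺ is absent, so JalS is active.
Rhamnulose is present, so FenS is active.
With repressor JalS bound, *gixM* is not transcribed.
→ *gixM* is OFF.
Mevalonate is absent, so HaxN is active.
Indole is present, so ZorR is active.
With repressor ZorR bound, *haxE* is not transcribed.
So HaxE is not produced.
No repressor is bound and HaxN is active, so *lutS* is transcribed.
→ *lutS* is ON.
cAMP is absent, so MorJ is active.
With repressor MorJ bound, *haxG* is not transcribed.
So HaxG is not produced.
Zn²⁺ is present, so ElnL is inactive.
With no repressor bound, *lomZ* is transcribed.
→ *lomZ* is ON.
2 of the 4 genes are transcribed.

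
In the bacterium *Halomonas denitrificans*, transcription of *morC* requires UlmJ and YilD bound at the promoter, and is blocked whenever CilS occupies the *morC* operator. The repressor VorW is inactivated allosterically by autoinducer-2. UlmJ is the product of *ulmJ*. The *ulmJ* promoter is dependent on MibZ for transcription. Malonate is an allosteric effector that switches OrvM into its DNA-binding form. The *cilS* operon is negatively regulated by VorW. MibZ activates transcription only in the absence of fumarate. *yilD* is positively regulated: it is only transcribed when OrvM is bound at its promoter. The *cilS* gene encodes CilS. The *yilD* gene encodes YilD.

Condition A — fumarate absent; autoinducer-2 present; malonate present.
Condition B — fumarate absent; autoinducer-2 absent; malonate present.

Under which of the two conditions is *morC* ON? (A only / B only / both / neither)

Condition A:
Fumarate is absent, so MibZ is active.
No repressor is bound and MibZ is active, so *ulmJ* is transcribed.
So UlmJ is produced and active.
Autoinducer-2 is present, so VorW is inactive.
With no repressor bound, *cilS* is transcribed.
So CilS is produced and active.
Malonate is present, so OrvM is active.
No repressor is bound and OrvM is active, so *yilD* is transcribed.
So YilD is produced and active.
With repressor CilS bound, *morC* is not transcribed.
→ *morC* is OFF in A.
Condition B:
Fumarate is absent, so MibZ is active.
No repressor is bound and MibZ is active, so *ulmJ* is transcribed.
So UlmJ is produced and active.
Autoinducer-2 is absent, so VorW is active.
With repressor VorW bound, *cilS* is not transcribed.
So CilS is not produced.
Malonate is present, so OrvM is active.
No repressor is bound and OrvM is active, so *yilD* is transcribed.
So YilD is produced and active.
No repressor is bound and UlmJ and YilD are active, so *morC* is transcribed.
→ *morC* is ON in B.

B only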